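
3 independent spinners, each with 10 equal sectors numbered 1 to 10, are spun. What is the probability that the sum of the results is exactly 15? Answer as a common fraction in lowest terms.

There are 10^3 = 1000 equally likely outcomes.
The number of ordered 3-tuples from {1,…,10} summing to 15 is 73.
P(sum = 15) = 73/1000.

73/1000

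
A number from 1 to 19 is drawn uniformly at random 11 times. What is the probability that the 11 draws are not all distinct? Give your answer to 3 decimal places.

P(all 11 different) = 19/19 · 18/19 · ··· · 9/19 ≈ 0.026.
P(at least two equal) = 1 − 0.026 = 0.974.

0.974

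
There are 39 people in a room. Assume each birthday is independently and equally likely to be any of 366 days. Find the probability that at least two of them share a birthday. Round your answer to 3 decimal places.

It's easier to compute the probability that all 39 are distinct.
P(all distinct) = 366/366 · 365/366 · ··· · 328/366 ≈ 0.123.
So the probability of at least one match is 1 − 0.123 = 0.877.

0.877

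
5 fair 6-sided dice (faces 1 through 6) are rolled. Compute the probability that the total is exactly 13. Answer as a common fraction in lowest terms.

35/648

There are 6^5 = 7776 equally likely outcomes.
The number of ordered 5-tuples from {1,…,6} summing to 13 is 420.
P(sum = 13) = 420/7776 = 35/648.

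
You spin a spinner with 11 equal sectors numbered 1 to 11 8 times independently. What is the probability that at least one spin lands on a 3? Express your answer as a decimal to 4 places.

0.5335

P(no spin lands on a 3) = (10/11)^8 ≈ 0.4665.
P(at least one) = 1 − 0.4665 = 0.5335.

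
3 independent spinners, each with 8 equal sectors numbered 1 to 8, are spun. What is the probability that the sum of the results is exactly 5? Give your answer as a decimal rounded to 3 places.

There are 8^3 = 512 equally likely outcomes.
The number of ordered 3-tuples from {1,…,8} summing to 5 is 6.
P(sum = 5) = 6/512 = 3/256 ≈ 0.012.

0.012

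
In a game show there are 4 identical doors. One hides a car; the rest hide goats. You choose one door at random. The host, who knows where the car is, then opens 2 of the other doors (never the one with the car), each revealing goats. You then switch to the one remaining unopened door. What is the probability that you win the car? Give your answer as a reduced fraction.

Your original door holds the car with probability 1/4, so the other 3 collectively hold it with probability 3/4.
The host can always find 2 empty doors to open, so the reveals don't change that 3/4; it is now spread over the 1 remaining unopened door.
P(win by switching) = (3/4) · (1/1) = 3/4.

3/4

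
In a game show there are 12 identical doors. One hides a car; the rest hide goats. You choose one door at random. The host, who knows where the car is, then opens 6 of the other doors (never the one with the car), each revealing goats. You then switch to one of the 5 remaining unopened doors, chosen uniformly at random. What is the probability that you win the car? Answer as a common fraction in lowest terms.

11/60

Your original door holds the car with probability 1/12, so the other 11 collectively hold it with probability 11/12.
The host can always find 6 empty doors to open, so the reveals don't change that 11/12; it is now spread over the 5 remaining unopened doors.
P(win by switching) = (11/12) · (1/5) = 11/60.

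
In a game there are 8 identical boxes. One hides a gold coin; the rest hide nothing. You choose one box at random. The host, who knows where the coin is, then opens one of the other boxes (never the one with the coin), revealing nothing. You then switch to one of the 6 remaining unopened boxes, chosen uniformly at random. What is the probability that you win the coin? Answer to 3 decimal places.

0.146

Your original box holds the coin with probability 1/8, so the other 7 collectively hold it with probability 7/8.
The host can always find an empty box to open, so this doesn't change that 7/8; it is now spread over the 6 remaining unopened boxes.
P(win by switching) = (7/8) · (1/6) = 7/48 ≈ 0.146.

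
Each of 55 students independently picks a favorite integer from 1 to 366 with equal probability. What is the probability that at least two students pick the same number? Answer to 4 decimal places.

It's easier to compute the probability that all 55 are distinct.
P(all distinct) = 366/366 · 365/366 · ··· · 312/366 ≈ 0.0139.
So the probability of at least one match is 1 − 0.0139 = 0.9861.

0.9861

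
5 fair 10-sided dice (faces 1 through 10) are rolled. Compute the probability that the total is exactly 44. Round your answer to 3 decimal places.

There are 10^5 = 100000 equally likely outcomes.
The number of ordered 5-tuples from {1,…,10} summing to 44 is 210.
P(sum = 44) = 210/100000 = 21/10000 ≈ 0.002.

0.002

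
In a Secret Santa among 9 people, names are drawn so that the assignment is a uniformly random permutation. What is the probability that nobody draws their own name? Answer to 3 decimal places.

0.368

This is the derangement probability: permutations of 9 with no fixed point.
D(9) = 9! · (1 − 1/1! + 1/2! − ··· + (−1)^9/9!) = 133496.
P = 133496/362880 = 16687/45360 ≈ 0.368.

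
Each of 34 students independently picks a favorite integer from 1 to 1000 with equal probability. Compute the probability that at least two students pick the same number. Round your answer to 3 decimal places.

0.433

It's easier to compute the probability that all 34 are distinct.
P(all distinct) = 1000/1000 · 999/1000 · ··· · 967/1000 ≈ 0.567.
So the probability of at least one match is 1 − 0.567 = 0.433.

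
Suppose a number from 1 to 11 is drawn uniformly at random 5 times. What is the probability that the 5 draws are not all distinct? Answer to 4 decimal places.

P(all 5 different) = 11/11 · 10/11 · ··· · 7/11 ≈ 0.3442.
P(at least two equal) = 1 − 0.3442 = 0.6558.

0.6558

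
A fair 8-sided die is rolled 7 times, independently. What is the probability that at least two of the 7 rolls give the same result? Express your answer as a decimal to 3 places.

0.981

P(all 7 different) = 8/8 · 7/8 · ··· · 2/8 ≈ 0.019.
P(at least two equal) = 1 − 0.019 = 0.981.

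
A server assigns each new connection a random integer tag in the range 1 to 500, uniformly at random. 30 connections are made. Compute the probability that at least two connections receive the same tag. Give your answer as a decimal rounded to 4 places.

It's easier to compute the probability that all 30 are distinct.
P(all distinct) = 500/500 · 499/500 · ··· · 471/500 ≈ 0.4116.
So the probability of at least one match is 1 − 0.4116 = 0.5884.

0.5884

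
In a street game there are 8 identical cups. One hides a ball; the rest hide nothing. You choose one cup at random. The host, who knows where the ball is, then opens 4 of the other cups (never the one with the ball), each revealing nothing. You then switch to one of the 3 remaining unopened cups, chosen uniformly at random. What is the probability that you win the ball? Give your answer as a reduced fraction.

7/24

Your original cup holds the ball with probability 1/8, so the other 7 collectively hold it with probability 7/8.
The host can always find 4 empty cups to open, so the reveals don't change that 7/8; it is now spread over the 3 remaining unopened cups.
P(win by switching) = (7/8) · (1/3) = 7/24.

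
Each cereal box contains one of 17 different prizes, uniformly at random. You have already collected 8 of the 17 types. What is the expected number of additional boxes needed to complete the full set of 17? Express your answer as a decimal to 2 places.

Starting from 8 distinct types, each trial gives a new one with probability (17−i)/17 when i types are held, so the wait for the next new type is 17/(17−i).
E = 17/9 + 17/8 + 17/7 + 17/6 + 17/5 + 17/4 + 17/3 + 17/2 + 17/1 = 121193/2520 ≈ 48.09.

48.09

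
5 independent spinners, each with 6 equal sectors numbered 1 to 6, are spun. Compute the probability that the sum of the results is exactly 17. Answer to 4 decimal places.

There are 6^5 = 7776 equally likely outcomes.
The number of ordered 5-tuples from {1,…,6} summing to 17 is 780.
P(sum = 17) = 780/7776 = 65/648 ≈ 0.1003.

0.1003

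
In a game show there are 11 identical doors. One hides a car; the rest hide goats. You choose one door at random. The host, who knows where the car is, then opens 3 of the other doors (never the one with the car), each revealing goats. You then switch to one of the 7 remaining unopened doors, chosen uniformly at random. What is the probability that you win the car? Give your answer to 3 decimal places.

0.130

Your original door holds the car with probability 1/11, so the other 10 collectively hold it with probability 10/11.
The host can always find 3 empty doors to open, so the reveals don't change that 10/11; it is now spread over the 7 remaining unopened doors.
P(win by switching) = (10/11) · (1/7) = 10/77 ≈ 0.130.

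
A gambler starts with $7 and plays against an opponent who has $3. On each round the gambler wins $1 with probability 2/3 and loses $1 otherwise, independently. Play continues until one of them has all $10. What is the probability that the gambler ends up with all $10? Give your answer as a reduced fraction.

Let r = q/p = (1/3)/(2/3) = 1/2. The recurrence P(i) = p·P(i+1) + q·P(i−1) with P(0)=0, P(10)=1 gives P(i) = (1 − r^i)/(1 − r^10).
P(7) = (1 − (1/2)^7) / (1 − (1/2)^10) = 1016/1023.

1016/1023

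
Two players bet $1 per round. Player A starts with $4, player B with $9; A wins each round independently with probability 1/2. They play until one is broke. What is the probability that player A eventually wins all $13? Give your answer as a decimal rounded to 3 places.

With a fair step, P(i) = ½P(i−1) + ½P(i+1) with P(0)=0, P(13)=1 has the linear solution P(i) = i/13.
P(4) = 4/13 ≈ 0.308.

0.308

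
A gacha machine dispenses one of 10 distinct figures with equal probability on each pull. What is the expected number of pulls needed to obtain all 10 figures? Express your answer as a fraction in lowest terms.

After i distinct types are collected, each trial gives a new one with probability (10−i)/10, so the expected wait for the next new type is 10/(10−i).
E = 10/10 + 10/9 + 10/8 + 10/7 + 10/6 + 10/5 + 10/4 + 10/3 + 10/2 + 10/1 = 7381/252.

7381/252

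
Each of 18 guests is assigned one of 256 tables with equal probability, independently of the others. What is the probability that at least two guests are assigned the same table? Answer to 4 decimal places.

0.4576

It's easier to compute the probability that all 18 are distinct.
P(all distinct) = 256/256 · 255/256 · ··· · 239/256 ≈ 0.5424.
So the probability of at least one match is 1 − 0.5424 = 0.4576.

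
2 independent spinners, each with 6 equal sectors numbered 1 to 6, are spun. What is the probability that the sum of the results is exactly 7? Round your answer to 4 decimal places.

0.1667

There are 6^2 = 36 equally likely outcomes.
The number of ordered 2-tuples from {1,…,6} summing to 7 is 6.
P(sum = 7) = 6/36 = 1/6 ≈ 0.1667.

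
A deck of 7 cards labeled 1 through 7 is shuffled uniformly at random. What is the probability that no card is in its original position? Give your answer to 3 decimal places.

0.368

This is the derangement probability: permutations of 7 with no fixed point.
D(7) = 7! · (1 − 1/1! + 1/2! − ··· + (−1)^7/7!) = 1854.
P = 1854/5040 = 103/280 ≈ 0.368.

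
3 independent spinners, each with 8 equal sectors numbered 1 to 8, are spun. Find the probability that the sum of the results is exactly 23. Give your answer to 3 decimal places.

There are 8^3 = 512 equally likely outcomes.
The number of ordered 3-tuples from {1,…,8} summing to 23 is 3.
P(sum = 23) = 3/512 ≈ 0.006.

0.006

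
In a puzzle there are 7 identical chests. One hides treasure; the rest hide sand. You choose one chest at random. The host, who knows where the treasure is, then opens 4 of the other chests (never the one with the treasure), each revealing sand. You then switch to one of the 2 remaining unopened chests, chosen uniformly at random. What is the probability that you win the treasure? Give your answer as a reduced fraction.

Your original chest holds the treasure with probability 1/7, so the other 6 collectively hold it with probability 6/7.
The host can always find 4 empty chests to open, so the reveals don't change that 6/7; it is now spread over the 2 remaining unopened chests.
P(win by switching) = (6/7) · (1/2) = 3/7.

3/7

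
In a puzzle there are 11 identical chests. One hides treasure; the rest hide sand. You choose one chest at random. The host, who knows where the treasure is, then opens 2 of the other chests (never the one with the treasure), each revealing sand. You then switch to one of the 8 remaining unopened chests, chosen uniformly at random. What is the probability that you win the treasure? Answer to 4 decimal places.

Your original chest holds the treasure with probability 1/11, so the other 10 collectively hold it with probability 10/11.
The host can always find 2 empty chests to open, so the reveals don't change that 10/11; it is now spread over the 8 remaining unopened chests.
P(win by switching) = (10/11) · (1/8) = 5/44 ≈ 0.1136.

0.1136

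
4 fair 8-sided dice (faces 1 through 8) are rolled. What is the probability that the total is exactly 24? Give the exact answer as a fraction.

There are 8^4 = 4096 equally likely outcomes.
The number of ordered 4-tuples from {1,…,8} summing to 24 is 161.
P(sum = 24) = 161/4096.

161/4096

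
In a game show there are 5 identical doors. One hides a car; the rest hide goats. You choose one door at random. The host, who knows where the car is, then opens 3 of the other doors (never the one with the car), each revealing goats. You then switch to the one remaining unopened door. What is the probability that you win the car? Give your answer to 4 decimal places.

0.8000

Your original door holds the car with probability 1/5, so the other 4 collectively hold it with probability 4/5.
The host can always find 3 empty doors to open, so the reveals don't change that 4/5; it is now spread over the 1 remaining unopened door.
P(win by switching) = (4/5) · (1/1) = 4/5 ≈ 0.8000.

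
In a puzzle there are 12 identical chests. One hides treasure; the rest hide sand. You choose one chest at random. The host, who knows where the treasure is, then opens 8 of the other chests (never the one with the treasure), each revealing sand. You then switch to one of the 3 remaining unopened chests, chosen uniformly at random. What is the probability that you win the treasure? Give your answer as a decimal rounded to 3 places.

0.306

Your original chest holds the treasure with probability 1/12, so the other 11 collectively hold it with probability 11/12.
The host can always find 8 empty chests to open, so the reveals don't change that 11/12; it is now spread over the 3 remaining unopened chests.
P(win by switching) = (11/12) · (1/3) = 11/36 ≈ 0.306.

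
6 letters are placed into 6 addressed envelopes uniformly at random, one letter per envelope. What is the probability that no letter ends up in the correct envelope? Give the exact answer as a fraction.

53/144

This is the derangement probability: permutations of 6 with no fixed point.
D(6) = 6! · (1 − 1/1! + 1/2! − ··· + (−1)^6/6!) = 265.
P = 265/720 = 53/144.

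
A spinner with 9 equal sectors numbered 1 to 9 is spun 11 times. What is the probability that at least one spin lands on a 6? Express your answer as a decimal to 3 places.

P(no spin lands on a 6) = (8/9)^11 ≈ 0.274.
P(at least one) = 1 − 0.274 = 0.726.

0.726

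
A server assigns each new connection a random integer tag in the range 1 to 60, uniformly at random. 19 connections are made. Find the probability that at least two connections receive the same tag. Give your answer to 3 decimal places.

It's easier to compute the probability that all 19 are distinct.
P(all distinct) = 60/60 · 59/60 · ··· · 42/60 ≈ 0.041.
So the probability of at least one match is 1 − 0.041 = 0.959.

0.959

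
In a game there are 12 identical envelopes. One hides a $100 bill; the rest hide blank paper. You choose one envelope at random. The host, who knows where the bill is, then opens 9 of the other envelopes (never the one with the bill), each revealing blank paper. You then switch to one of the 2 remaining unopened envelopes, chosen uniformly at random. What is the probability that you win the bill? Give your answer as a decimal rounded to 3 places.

Your original envelope holds the bill with probability 1/12, so the other 11 collectively hold it with probability 11/12.
The host can always find 9 empty envelopes to open, so the reveals don't change that 11/12; it is now spread over the 2 remaining unopened envelopes.
P(win by switching) = (11/12) · (1/2) = 11/24 ≈ 0.458.

0.458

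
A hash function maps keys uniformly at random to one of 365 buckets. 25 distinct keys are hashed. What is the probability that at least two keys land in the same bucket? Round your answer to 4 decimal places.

It's easier to compute the probability that all 25 are distinct.
P(all distinct) = 365/365 · 364/365 · ··· · 341/365 ≈ 0.4313.
So the probability of at least one match is 1 − 0.4313 = 0.5687.

0.5687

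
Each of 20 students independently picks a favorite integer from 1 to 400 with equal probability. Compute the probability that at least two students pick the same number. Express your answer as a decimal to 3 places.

0.383

It's easier to compute the probability that all 20 are distinct.
P(all distinct) = 400/400 · 399/400 · ··· · 381/400 ≈ 0.617.
So the probability of at least one match is 1 − 0.617 = 0.383.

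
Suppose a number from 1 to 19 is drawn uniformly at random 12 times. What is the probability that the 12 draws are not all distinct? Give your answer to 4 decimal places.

P(all 12 different) = 19/19 · 18/19 · ··· · 8/19 ≈ 0.0109.
P(at least two equal) = 1 − 0.0109 = 0.9891.

0.9891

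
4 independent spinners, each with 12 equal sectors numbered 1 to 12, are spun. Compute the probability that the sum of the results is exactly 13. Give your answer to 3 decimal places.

There are 12^4 = 20736 equally likely outcomes.
The number of ordered 4-tuples from {1,…,12} summing to 13 is 220.
P(sum = 13) = 220/20736 = 55/5184 ≈ 0.011.

0.011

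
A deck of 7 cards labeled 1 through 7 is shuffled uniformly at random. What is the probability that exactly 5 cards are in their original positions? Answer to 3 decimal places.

0.004

Choose which 5 of the 7 are fixed: C(7,5) = 21 ways.
The remaining 2 must have no fixed point: D(2) = 1.
P = 21·1/5040 = 1/240 ≈ 0.004.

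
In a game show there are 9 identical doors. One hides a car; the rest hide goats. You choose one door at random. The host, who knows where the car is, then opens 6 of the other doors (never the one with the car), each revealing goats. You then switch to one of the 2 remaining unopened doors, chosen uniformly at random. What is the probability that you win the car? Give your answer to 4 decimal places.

0.4444

Your original door holds the car with probability 1/9, so the other 8 collectively hold it with probability 8/9.
The host can always find 6 empty doors to open, so the reveals don't change that 8/9; it is now spread over the 2 remaining unopened doors.
P(win by switching) = (8/9) · (1/2) = 4/9 ≈ 0.4444.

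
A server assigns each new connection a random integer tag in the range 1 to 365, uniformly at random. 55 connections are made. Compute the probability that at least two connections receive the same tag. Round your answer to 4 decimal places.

It's easier to compute the probability that all 55 are distinct.
P(all distinct) = 365/365 · 364/365 · ··· · 311/365 ≈ 0.0137.
So the probability of at least one match is 1 − 0.0137 = 0.9863.

0.9863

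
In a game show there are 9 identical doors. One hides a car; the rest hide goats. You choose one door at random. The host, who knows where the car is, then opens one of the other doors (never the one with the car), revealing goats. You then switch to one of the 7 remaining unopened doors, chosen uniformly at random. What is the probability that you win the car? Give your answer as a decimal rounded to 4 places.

Your original door holds the car with probability 1/9, so the other 8 collectively hold it with probability 8/9.
The host can always find an empty door to open, so this doesn't change that 8/9; it is now spread over the 7 remaining unopened doors.
P(win by switching) = (8/9) · (1/7) = 8/63 ≈ 0.1270.

0.1270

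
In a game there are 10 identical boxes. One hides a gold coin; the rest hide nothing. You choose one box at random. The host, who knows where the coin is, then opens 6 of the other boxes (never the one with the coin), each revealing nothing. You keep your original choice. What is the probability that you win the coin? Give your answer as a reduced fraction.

1/10

The host can always open 6 empty boxes regardless of your choice, so the reveals give no information about your original box.
P(win by staying) = 1/10.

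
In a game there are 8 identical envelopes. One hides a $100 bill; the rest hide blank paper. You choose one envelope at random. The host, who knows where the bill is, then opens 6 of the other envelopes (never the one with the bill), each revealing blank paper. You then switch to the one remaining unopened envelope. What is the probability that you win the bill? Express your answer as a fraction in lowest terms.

7/8

Your original envelope holds the bill with probability 1/8, so the other 7 collectively hold it with probability 7/8.
The host can always find 6 empty envelopes to open, so the reveals don't change that 7/8; it is now spread over the 1 remaining unopened envelope.
P(win by switching) = (7/8) · (1/1) = 7/8.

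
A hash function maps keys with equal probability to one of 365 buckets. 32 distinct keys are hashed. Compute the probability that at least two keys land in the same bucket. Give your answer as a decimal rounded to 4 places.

0.7533

It's easier to compute the probability that all 32 are distinct.
P(all distinct) = 365/365 · 364/365 · ··· · 334/365 ≈ 0.2467.
So the probability of at least one match is 1 − 0.2467 = 0.7533.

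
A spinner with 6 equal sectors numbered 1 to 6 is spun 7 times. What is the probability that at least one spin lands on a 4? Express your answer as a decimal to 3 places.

0.721

P(no spin lands on a 4) = (5/6)^7 ≈ 0.279.
P(at least one) = 1 − 0.279 = 0.721.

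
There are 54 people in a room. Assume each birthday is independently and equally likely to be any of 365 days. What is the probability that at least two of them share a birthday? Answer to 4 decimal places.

It's easier to compute the probability that all 54 are distinct.
P(all distinct) = 365/365 · 364/365 · ··· · 312/365 ≈ 0.0161.
So the probability of at least one match is 1 − 0.0161 = 0.9839.

0.9839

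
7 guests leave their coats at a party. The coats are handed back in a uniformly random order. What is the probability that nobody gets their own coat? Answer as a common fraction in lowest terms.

This is the derangement probability: permutations of 7 with no fixed point.
D(7) = 7! · (1 − 1/1! + 1/2! − ··· + (−1)^7/7!) = 1854.
P = 1854/5040 = 103/280.

103/280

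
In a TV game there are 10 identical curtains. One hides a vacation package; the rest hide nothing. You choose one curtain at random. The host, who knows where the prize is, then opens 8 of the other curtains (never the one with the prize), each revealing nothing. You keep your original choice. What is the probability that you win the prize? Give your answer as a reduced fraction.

The host can always open 8 empty curtains regardless of your choice, so the reveals give no information about your original curtain.
P(win by staying) = 1/10.

1/10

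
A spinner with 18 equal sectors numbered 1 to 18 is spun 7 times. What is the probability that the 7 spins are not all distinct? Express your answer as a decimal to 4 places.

0.7380

P(all 7 different) = 18/18 · 17/18 · ··· · 12/18 ≈ 0.2620.
P(at least two equal) = 1 − 0.2620 = 0.7380.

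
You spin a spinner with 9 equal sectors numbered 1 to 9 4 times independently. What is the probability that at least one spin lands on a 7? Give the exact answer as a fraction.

P(no spin lands on a 7) = (8/9)^4 = 4096/6561.
P(at least one) = 1 − 4096/6561 = 2465/6561.

2465/6561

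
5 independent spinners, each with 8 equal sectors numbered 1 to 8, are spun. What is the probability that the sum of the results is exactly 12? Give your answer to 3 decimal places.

0.010

There are 8^5 = 32768 equally likely outcomes.
The number of ordered 5-tuples from {1,…,8} summing to 12 is 330.
P(sum = 12) = 330/32768 = 165/16384 ≈ 0.010.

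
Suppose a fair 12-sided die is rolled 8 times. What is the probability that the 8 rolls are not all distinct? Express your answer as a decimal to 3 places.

0.954

P(all 8 different) = 12/12 · 11/12 · ··· · 5/12 ≈ 0.046.
P(at least two equal) = 1 − 0.046 = 0.954.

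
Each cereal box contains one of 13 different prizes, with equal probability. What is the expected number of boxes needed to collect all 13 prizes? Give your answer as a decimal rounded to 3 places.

41.342

After i distinct types are collected, each trial gives a new one with probability (13−i)/13, so the expected wait for the next new type is 13/(13−i).
E = 13/13 + 13/12 + 13/11 + 13/10 + 13/9 + 13/8 + 13/7 + 13/6 + 13/5 + 13/4 + 13/3 + 13/2 + 13/1 = 1145993/27720 ≈ 41.342.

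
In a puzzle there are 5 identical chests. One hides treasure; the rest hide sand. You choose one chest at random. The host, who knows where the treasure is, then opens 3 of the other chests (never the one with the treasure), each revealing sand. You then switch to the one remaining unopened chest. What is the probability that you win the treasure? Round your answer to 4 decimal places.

Your original chest holds the treasure with probability 1/5, so the other 4 collectively hold it with probability 4/5.
The host can always find 3 empty chests to open, so the reveals don't change that 4/5; it is now spread over the 1 remaining unopened chest.
P(win by switching) = (4/5) · (1/1) = 4/5 ≈ 0.8000.

0.8000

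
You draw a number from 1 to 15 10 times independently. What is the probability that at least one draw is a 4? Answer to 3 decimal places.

0.498

P(no draw is a 4) = (14/15)^10 ≈ 0.502.
P(at least one) = 1 − 0.502 = 0.498.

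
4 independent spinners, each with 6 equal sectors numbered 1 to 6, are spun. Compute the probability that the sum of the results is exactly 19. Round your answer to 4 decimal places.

0.0432

There are 6^4 = 1296 equally likely outcomes.
The number of ordered 4-tuples from {1,…,6} summing to 19 is 56.
P(sum = 19) = 56/1296 = 7/162 ≈ 0.0432.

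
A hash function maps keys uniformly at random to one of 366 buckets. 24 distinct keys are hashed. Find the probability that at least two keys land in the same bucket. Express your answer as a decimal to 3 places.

0.537

It's easier to compute the probability that all 24 are distinct.
P(all distinct) = 366/366 · 365/366 · ··· · 343/366 ≈ 0.463.
So the probability of at least one match is 1 − 0.463 = 0.537.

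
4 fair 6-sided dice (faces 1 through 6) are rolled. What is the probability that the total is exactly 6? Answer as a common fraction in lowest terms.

There are 6^4 = 1296 equally likely outcomes.
The number of ordered 4-tuples from {1,…,6} summing to 6 is 10.
P(sum = 6) = 10/1296 = 5/648.

5/648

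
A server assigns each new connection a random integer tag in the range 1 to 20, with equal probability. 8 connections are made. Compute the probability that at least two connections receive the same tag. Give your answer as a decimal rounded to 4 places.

It's easier to compute the probability that all 8 are distinct.
P(all distinct) = 20/20 · 19/20 · ··· · 13/20 ≈ 0.1984.
So the probability of at least one match is 1 − 0.1984 = 0.8016.

0.8016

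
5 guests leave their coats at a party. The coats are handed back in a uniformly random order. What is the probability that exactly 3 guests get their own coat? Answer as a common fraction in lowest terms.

Choose which 3 of the 5 are fixed: C(5,3) = 10 ways.
The remaining 2 must have no fixed point: D(2) = 1.
P = 10·1/120 = 1/12.

1/12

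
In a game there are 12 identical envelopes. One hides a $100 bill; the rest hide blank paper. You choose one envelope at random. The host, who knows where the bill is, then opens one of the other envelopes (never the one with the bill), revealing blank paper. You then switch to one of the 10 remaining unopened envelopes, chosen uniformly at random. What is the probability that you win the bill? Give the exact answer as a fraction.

Your original envelope holds the bill with probability 1/12, so the other 11 collectively hold it with probability 11/12.
The host can always find an empty envelope to open, so this doesn't change that 11/12; it is now spread over the 10 remaining unopened envelopes.
P(win by switching) = (11/12) · (1/10) = 11/120.

11/120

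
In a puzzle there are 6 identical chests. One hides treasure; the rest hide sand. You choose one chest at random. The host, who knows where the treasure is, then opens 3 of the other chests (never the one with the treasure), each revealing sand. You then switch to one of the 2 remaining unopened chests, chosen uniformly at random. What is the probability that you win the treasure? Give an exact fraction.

5/12

Your original chest holds the treasure with probability 1/6, so the other 5 collectively hold it with probability 5/6.
The host can always find 3 empty chests to open, so the reveals don't change that 5/6; it is now spread over the 2 remaining unopened chests.
P(win by switching) = (5/6) · (1/2) = 5/12.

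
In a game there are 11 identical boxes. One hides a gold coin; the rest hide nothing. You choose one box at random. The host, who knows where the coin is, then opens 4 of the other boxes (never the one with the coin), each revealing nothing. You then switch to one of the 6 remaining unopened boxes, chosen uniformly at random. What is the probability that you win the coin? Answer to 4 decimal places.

Your original box holds the coin with probability 1/11, so the other 10 collectively hold it with probability 10/11.
The host can always find 4 empty boxes to open, so the reveals don't change that 10/11; it is now spread over the 6 remaining unopened boxes.
P(win by switching) = (10/11) · (1/6) = 5/33 ≈ 0.1515.

0.1515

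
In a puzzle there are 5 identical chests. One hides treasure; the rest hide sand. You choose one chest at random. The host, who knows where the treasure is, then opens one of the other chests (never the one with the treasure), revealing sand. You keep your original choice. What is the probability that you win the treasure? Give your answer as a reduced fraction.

1/5

The host can always open an empty chest regardless of your choice, so this gives no information about your original chest.
P(win by staying) = 1/5.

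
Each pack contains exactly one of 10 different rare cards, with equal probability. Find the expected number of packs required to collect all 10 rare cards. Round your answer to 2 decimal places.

After i distinct types are collected, each trial gives a new one with probability (10−i)/10, so the expected wait for the next new type is 10/(10−i).
E = 10/10 + 10/9 + 10/8 + 10/7 + 10/6 + 10/5 + 10/4 + 10/3 + 10/2 + 10/1 = 7381/252 ≈ 29.29.

29.29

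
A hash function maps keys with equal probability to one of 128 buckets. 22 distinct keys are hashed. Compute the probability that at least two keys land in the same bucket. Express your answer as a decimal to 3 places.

0.853

It's easier to compute the probability that all 22 are distinct.
P(all distinct) = 128/128 · 127/128 · ··· · 107/128 ≈ 0.147.
So the probability of at least one match is 1 − 0.147 = 0.853.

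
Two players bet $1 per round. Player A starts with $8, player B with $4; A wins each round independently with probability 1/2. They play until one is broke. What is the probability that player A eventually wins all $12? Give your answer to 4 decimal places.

0.6667

With a fair step, P(i) = ½P(i−1) + ½P(i+1) with P(0)=0, P(12)=1 has the linear solution P(i) = i/12.
P(8) = 8/12 = 2/3 ≈ 0.6667.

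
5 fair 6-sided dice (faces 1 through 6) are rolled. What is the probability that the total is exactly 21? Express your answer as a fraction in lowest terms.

5/72

There are 6^5 = 7776 equally likely outcomes.
The number of ordered 5-tuples from {1,…,6} summing to 21 is 540.
P(sum = 21) = 540/7776 = 5/72.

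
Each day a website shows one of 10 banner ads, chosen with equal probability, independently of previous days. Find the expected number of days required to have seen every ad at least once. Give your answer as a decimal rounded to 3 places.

29.290

After i distinct types are collected, each trial gives a new one with probability (10−i)/10, so the expected wait for the next new type is 10/(10−i).
E = 10/10 + 10/9 + 10/8 + 10/7 + 10/6 + 10/5 + 10/4 + 10/3 + 10/2 + 10/1 = 7381/252 ≈ 29.290.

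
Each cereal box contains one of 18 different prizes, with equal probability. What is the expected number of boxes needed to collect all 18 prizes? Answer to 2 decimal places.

62.91

After i distinct types are collected, each trial gives a new one with probability (18−i)/18, so the expected wait for the next new type is 18/(18−i).
E = 18/18 + 18/17 + 18/16 + 18/15 + 18/14 + 18/13 + 18/12 + 18/11 + 18/10 + 18/9 + 18/8 + 18/7 + 18/6 + 18/5 + 18/4 + 18/3 + 18/2 + 18/1 = 42822903/680680 ≈ 62.91.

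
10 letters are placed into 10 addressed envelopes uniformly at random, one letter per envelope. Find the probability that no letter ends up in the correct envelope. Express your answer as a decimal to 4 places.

This is the derangement probability: permutations of 10 with no fixed point.
D(10) = 10! · (1 − 1/1! + 1/2! − ··· + (−1)^10/10!) = 1334961.
P = 1334961/3628800 = 16481/44800 ≈ 0.3679.

0.3679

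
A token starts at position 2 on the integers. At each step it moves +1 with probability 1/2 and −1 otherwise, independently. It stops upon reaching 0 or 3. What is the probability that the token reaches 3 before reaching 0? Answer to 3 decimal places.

0.667

With a fair step, P(i) = ½P(i−1) + ½P(i+1) with P(0)=0, P(3)=1 has the linear solution P(i) = i/3.
P(2) = 2/3 ≈ 0.667.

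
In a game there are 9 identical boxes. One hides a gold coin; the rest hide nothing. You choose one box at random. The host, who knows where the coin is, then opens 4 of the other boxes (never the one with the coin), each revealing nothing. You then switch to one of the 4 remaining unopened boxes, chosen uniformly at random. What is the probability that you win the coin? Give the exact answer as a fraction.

Your original box holds the coin with probability 1/9, so the other 8 collectively hold it with probability 8/9.
The host can always find 4 empty boxes to open, so the reveals don't change that 8/9; it is now spread over the 4 remaining unopened boxes.
P(win by switching) = (8/9) · (1/4) = 2/9.

2/9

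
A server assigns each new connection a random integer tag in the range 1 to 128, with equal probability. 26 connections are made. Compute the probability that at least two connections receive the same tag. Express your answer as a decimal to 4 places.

It's easier to compute the probability that all 26 are distinct.
P(all distinct) = 128/128 · 127/128 · ··· · 103/128 ≈ 0.0654.
So the probability of at least one match is 1 − 0.0654 = 0.9346.

0.9346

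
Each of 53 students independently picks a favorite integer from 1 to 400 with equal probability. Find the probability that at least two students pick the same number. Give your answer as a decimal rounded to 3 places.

0.973

It's easier to compute the probability that all 53 are distinct.
P(all distinct) = 400/400 · 399/400 · ··· · 348/400 ≈ 0.027.
So the probability of at least one match is 1 − 0.027 = 0.973.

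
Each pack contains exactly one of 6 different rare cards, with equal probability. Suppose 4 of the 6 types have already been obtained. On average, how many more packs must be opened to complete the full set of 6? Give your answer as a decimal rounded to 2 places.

9.00

Starting from 4 distinct types, each trial gives a new one with probability (6−i)/6 when i types are held, so the wait for the next new type is 6/(6−i).
E = 6/2 + 6/1 = 9 ≈ 9.00.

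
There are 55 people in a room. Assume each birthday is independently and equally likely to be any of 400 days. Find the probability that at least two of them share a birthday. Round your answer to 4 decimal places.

It's easier to compute the probability that all 55 are distinct.
P(all distinct) = 400/400 · 399/400 · ··· · 346/400 ≈ 0.0204.
So the probability of at least one match is 1 − 0.0204 = 0.9796.

0.9796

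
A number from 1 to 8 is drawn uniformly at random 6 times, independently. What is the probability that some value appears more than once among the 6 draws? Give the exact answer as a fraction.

P(all 6 different) = 8/8 · 7/8 · ··· · 3/8 = 315/4096.
P(at least two equal) = 1 − 315/4096 = 3781/4096.

3781/4096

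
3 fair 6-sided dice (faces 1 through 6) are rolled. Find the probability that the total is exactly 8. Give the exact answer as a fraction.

7/72

There are 6^3 = 216 equally likely outcomes.
The number of ordered 3-tuples from {1,…,6} summing to 8 is 21.
P(sum = 8) = 21/216 = 7/72.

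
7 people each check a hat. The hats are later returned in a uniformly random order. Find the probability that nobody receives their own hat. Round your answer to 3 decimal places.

This is the derangement probability: permutations of 7 with no fixed point.
D(7) = 7! · (1 − 1/1! + 1/2! − ··· + (−1)^7/7!) = 1854.
P = 1854/5040 = 103/280 ≈ 0.368.

0.368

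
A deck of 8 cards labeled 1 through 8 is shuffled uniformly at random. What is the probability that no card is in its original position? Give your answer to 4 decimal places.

0.3679

This is the derangement probability: permutations of 8 with no fixed point.
D(8) = 8! · (1 − 1/1! + 1/2! − ··· + (−1)^8/8!) = 14833.
P = 14833/40320 = 2119/5760 ≈ 0.3679.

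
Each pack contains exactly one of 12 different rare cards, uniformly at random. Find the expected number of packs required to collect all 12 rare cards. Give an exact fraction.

86021/2310

After i distinct types are collected, each trial gives a new one with probability (12−i)/12, so the expected wait for the next new type is 12/(12−i).
E = 12/12 + 12/11 + 12/10 + 12/9 + 12/8 + 12/7 + 12/6 + 12/5 + 12/4 + 12/3 + 12/2 + 12/1 = 86021/2310.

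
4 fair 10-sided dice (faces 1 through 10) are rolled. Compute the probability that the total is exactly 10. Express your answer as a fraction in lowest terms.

21/2500

There are 10^4 = 10000 equally likely outcomes.
The number of ordered 4-tuples from {1,…,10} summing to 10 is 84.
P(sum = 10) = 84/10000 = 21/2500.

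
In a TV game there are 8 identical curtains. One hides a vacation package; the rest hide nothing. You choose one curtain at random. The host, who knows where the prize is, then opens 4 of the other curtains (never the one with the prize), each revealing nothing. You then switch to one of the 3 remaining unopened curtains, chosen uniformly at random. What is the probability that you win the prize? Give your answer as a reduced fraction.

7/24

Your original curtain holds the prize with probability 1/8, so the other 7 collectively hold it with probability 7/8.
The host can always find 4 empty curtains to open, so the reveals don't change that 7/8; it is now spread over the 3 remaining unopened curtains.
P(win by switching) = (7/8) · (1/3) = 7/24.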